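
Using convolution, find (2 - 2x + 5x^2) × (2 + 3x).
Ascending coefficients: a = [2, -2, 5], b = [2, 3]. c[0] = 2×2 = 4; c[1] = 2×3 + -2×2 = 2; c[2] = -2×3 + 5×2 = 4; c[3] = 5×3 = 15. Result coefficients: [4, 2, 4, 15] → 4 + 2x + 4x^2 + 15x^3

4 + 2x + 4x^2 + 15x^3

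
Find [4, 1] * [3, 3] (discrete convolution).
y[0] = 4×3 = 12; y[1] = 4×3 + 1×3 = 15; y[2] = 1×3 = 3

[12, 15, 3]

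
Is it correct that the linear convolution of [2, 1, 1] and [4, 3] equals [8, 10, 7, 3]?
Recompute linear convolution of [2, 1, 1] and [4, 3]: y[0] = 2×4 = 8; y[1] = 2×3 + 1×4 = 10; y[2] = 1×3 + 1×4 = 7; y[3] = 1×3 = 3 → [8, 10, 7, 3]. Given [8, 10, 7, 3] matches, so answer: Yes

Yes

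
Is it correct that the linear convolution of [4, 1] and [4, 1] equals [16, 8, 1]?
Recompute linear convolution of [4, 1] and [4, 1]: y[0] = 4×4 = 16; y[1] = 4×1 + 1×4 = 8; y[2] = 1×1 = 1 → [16, 8, 1]. Given [16, 8, 1] matches, so answer: Yes

Yes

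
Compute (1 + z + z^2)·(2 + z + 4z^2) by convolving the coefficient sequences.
Ascending coefficients: a = [1, 1, 1], b = [2, 1, 4]. c[0] = 1×2 = 2; c[1] = 1×1 + 1×2 = 3; c[2] = 1×4 + 1×1 + 1×2 = 7; c[3] = 1×4 + 1×1 = 5; c[4] = 1×4 = 4. Result coefficients: [2, 3, 7, 5, 4] → 2 + 3z + 7z^2 + 5z^3 + 4z^4

2 + 3z + 7z^2 + 5z^3 + 4z^4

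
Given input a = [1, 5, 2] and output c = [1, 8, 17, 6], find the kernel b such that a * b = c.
Output length 4 = len(a) + len(b) - 1 ⇒ len(b) = 2. Solve b forward using b[k] = (c[k] - Σ_{i≥1} a[i]·b[k-i]) / a[0]: b[0] = c[0] / a[0] = 1 / 1 = 1; b[1] = (c[1] - 5×1) / a[0] = (8 - 5×1) / 1 = 3. So b = [1, 3]. Forward-check [1, 5, 2] * [1, 3]: c[0] = 1×1 = 1; c[1] = 1×3 + 5×1 = 8; c[2] = 5×3 + 2×1 = 17; c[3] = 2×3 = 6 → [1, 8, 17, 6] ✓

[1, 3]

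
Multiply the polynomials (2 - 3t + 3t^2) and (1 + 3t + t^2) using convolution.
Ascending coefficients: a = [2, -3, 3], b = [1, 3, 1]. c[0] = 2×1 = 2; c[1] = 2×3 + -3×1 = 3; c[2] = 2×1 + -3×3 + 3×1 = -4; c[3] = -3×1 + 3×3 = 6; c[4] = 3×1 = 3. Result coefficients: [2, 3, -4, 6, 3] → 2 + 3t - 4t^2 + 6t^3 + 3t^4

2 + 3t - 4t^2 + 6t^3 + 3t^4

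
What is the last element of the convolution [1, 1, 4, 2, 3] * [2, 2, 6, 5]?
Use y[k] = Σ_i a[i]·b[k-i] at k=7. y[7] = 3×5 = 15

15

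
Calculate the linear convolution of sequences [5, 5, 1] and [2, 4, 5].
y[0] = 5×2 = 10; y[1] = 5×4 + 5×2 = 30; y[2] = 5×5 + 5×4 + 1×2 = 47; y[3] = 5×5 + 1×4 = 29; y[4] = 1×5 = 5

[10, 30, 47, 29, 5]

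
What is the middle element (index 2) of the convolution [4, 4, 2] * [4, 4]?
Use y[k] = Σ_i a[i]·b[k-i] at k=2. y[2] = 4×4 + 2×4 = 24

24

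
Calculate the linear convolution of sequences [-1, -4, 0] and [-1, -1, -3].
y[0] = -1×-1 = 1; y[1] = -1×-1 + -4×-1 = 5; y[2] = -1×-3 + -4×-1 + 0×-1 = 7; y[3] = -4×-3 + 0×-1 = 12; y[4] = 0×-3 = 0

[1, 5, 7, 12, 0]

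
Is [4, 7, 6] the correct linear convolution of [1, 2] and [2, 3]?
Recompute linear convolution of [1, 2] and [2, 3]: y[0] = 1×2 = 2; y[1] = 1×3 + 2×2 = 7; y[2] = 2×3 = 6 → [2, 7, 6]. Compare to given [4, 7, 6]: they differ at index 0: given 4, correct 2, so answer: No

No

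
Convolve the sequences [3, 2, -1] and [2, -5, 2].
y[0] = 3×2 = 6; y[1] = 3×-5 + 2×2 = -11; y[2] = 3×2 + 2×-5 + -1×2 = -6; y[3] = 2×2 + -1×-5 = 9; y[4] = -1×2 = -2

[6, -11, -6, 9, -2]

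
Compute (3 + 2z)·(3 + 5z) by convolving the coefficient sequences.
Ascending coefficients: a = [3, 2], b = [3, 5]. c[0] = 3×3 = 9; c[1] = 3×5 + 2×3 = 21; c[2] = 2×5 = 10. Result coefficients: [9, 21, 10] → 9 + 21z + 10z^2

9 + 21z + 10z^2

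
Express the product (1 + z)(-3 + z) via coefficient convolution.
Ascending coefficients: a = [1, 1], b = [-3, 1]. c[0] = 1×-3 = -3; c[1] = 1×1 + 1×-3 = -2; c[2] = 1×1 = 1. Result coefficients: [-3, -2, 1] → -3 - 2z + z^2

-3 - 2z + z^2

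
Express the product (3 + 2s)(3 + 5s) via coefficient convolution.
Ascending coefficients: a = [3, 2], b = [3, 5]. c[0] = 3×3 = 9; c[1] = 3×5 + 2×3 = 21; c[2] = 2×5 = 10. Result coefficients: [9, 21, 10] → 9 + 21s + 10s^2

9 + 21s + 10s^2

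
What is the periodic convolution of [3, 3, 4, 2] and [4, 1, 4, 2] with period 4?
Use y[k] = Σ_j s[j]·t[(k-j) mod 4]. y[0] = 3×4 + 3×2 + 4×4 + 2×1 = 36; y[1] = 3×1 + 3×4 + 4×2 + 2×4 = 31; y[2] = 3×4 + 3×1 + 4×4 + 2×2 = 35; y[3] = 3×2 + 3×4 + 4×1 + 2×4 = 30. Result: [36, 31, 35, 30]

[36, 31, 35, 30]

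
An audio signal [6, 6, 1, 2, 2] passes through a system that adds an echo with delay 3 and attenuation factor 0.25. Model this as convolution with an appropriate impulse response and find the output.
Direct-path + delayed-attenuated-path model → impulse response h = [1, 0, 0, 0.25] (1 at lag 0, 0.25 at lag 3). Output y[n] = x[n] + 0.25·x[n - 3] (with x[n] = 0 outside 0..4): y[0] = 6 + 0.25×0 = 6; y[1] = 6 + 0.25×0 = 6; y[2] = 1 + 0.25×0 = 1; y[3] = 2 + 0.25×6 = 3.5; y[4] = 2 + 0.25×6 = 3.5; y[5] = 0 + 0.25×1 = 0.25; y[6] = 0 + 0.25×2 = 0.5; y[7] = 0 + 0.25×2 = 0.5. So y = [6, 6, 1, 3.5, 3.5, 0.25, 0.5, 0.5]

[6, 6, 1, 3.5, 3.5, 0.25, 0.5, 0.5]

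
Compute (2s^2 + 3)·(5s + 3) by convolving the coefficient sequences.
Ascending coefficients: a = [3, 0, 2], b = [3, 5]. c[0] = 3×3 = 9; c[1] = 3×5 + 0×3 = 15; c[2] = 0×5 + 2×3 = 6; c[3] = 2×5 = 10. Result coefficients: [9, 15, 6, 10] → 10s^3 + 6s^2 + 15s + 9

10s^3 + 6s^2 + 15s + 9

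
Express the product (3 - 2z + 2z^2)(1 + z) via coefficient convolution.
Ascending coefficients: a = [3, -2, 2], b = [1, 1]. c[0] = 3×1 = 3; c[1] = 3×1 + -2×1 = 1; c[2] = -2×1 + 2×1 = 0; c[3] = 2×1 = 2. Result coefficients: [3, 1, 0, 2] → 3 + z + 2z^3

3 + z + 2z^3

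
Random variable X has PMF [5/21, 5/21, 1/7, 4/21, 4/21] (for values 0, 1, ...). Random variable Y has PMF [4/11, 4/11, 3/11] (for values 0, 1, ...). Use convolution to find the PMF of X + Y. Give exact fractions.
P(X+Y=k) = Σ_i P(X=i)·P(Y=k-i) — a convolution of [5/21, 5/21, 1/7, 4/21, 4/21] and [4/11, 4/11, 3/11]. P(X+Y=0) = (5/21)×(4/11) = 20/231; P(X+Y=1) = (5/21)×(4/11) + (5/21)×(4/11) = 20/231 + 20/231 = 40/231; P(X+Y=2) = (5/21)×(3/11) + (5/21)×(4/11) + (1/7)×(4/11) = 5/77 + 20/231 + 4/77 = 47/231; P(X+Y=3) = (5/21)×(3/11) + (1/7)×(4/11) + (4/21)×(4/11) = 5/77 + 4/77 + 16/231 = 43/231; P(X+Y=4) = (1/7)×(3/11) + (4/21)×(4/11) + (4/21)×(4/11) = 3/77 + 16/231 + 16/231 = 41/231; P(X+Y=5) = (4/21)×(3/11) + (4/21)×(4/11) = 4/77 + 16/231 = 4/33; P(X+Y=6) = (4/21)×(3/11) = 4/77. PMF: [20/231, 40/231, 47/231, 43/231, 41/231, 4/33, 4/77] (sums to 1 ✓)

[20/231, 40/231, 47/231, 43/231, 41/231, 4/33, 4/77]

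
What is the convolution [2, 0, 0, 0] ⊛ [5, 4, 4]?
y[0] = 2×5 = 10; y[1] = 2×4 + 0×5 = 8; y[2] = 2×4 + 0×4 + 0×5 = 8; y[3] = 0×4 + 0×4 + 0×5 = 0; y[4] = 0×4 + 0×4 = 0; y[5] = 0×4 = 0

[10, 8, 8, 0, 0, 0]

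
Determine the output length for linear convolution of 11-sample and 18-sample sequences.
Linear/full convolution length: m + n - 1 = 11 + 18 - 1 = 28

28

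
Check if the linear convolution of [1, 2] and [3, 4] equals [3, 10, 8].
Recompute linear convolution of [1, 2] and [3, 4]: y[0] = 1×3 = 3; y[1] = 1×4 + 2×3 = 10; y[2] = 2×4 = 8 → [3, 10, 8]. Given [3, 10, 8] matches, so answer: Yes

Yes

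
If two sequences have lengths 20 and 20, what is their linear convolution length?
Linear/full convolution length: m + n - 1 = 20 + 20 - 1 = 39

39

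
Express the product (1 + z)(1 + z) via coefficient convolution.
Ascending coefficients: a = [1, 1], b = [1, 1]. c[0] = 1×1 = 1; c[1] = 1×1 + 1×1 = 2; c[2] = 1×1 = 1. Result coefficients: [1, 2, 1] → 1 + 2z + z^2

1 + 2z + z^2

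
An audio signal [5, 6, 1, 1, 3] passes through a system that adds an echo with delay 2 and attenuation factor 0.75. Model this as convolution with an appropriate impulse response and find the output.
Direct-path + delayed-attenuated-path model → impulse response h = [1, 0, 0.75] (1 at lag 0, 0.75 at lag 2). Output y[n] = x[n] + 0.75·x[n - 2] (with x[n] = 0 outside 0..4): y[0] = 5 + 0.75×0 = 5; y[1] = 6 + 0.75×0 = 6; y[2] = 1 + 0.75×5 = 4.75; y[3] = 1 + 0.75×6 = 5.5; y[4] = 3 + 0.75×1 = 3.75; y[5] = 0 + 0.75×1 = 0.75; y[6] = 0 + 0.75×3 = 2.25. So y = [5, 6, 4.75, 5.5, 3.75, 0.75, 2.25]

[5, 6, 4.75, 5.5, 3.75, 0.75, 2.25]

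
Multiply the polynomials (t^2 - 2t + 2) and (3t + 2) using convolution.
Ascending coefficients: a = [2, -2, 1], b = [2, 3]. c[0] = 2×2 = 4; c[1] = 2×3 + -2×2 = 2; c[2] = -2×3 + 1×2 = -4; c[3] = 1×3 = 3. Result coefficients: [4, 2, -4, 3] → 3t^3 - 4t^2 + 2t + 4

3t^3 - 4t^2 + 2t + 4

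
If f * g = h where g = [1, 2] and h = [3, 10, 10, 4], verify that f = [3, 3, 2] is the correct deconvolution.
Forward-compute [3, 3, 2] * [1, 2]: h[0] = 3×1 = 3; h[1] = 3×2 + 3×1 = 9; h[2] = 3×2 + 2×1 = 8; h[3] = 2×2 = 4 → [3, 9, 8, 4]. Does not match given h = [3, 10, 10, 4].

Not verified. [3, 3, 2] * [1, 2] = [3, 9, 8, 4], which differs from [3, 10, 10, 4] at index 1.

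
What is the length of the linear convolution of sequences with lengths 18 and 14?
Linear/full convolution length: m + n - 1 = 18 + 14 - 1 = 31

31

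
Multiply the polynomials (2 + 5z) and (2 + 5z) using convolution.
Ascending coefficients: a = [2, 5], b = [2, 5]. c[0] = 2×2 = 4; c[1] = 2×5 + 5×2 = 20; c[2] = 5×5 = 25. Result coefficients: [4, 20, 25] → 4 + 20z + 25z^2

4 + 20z + 25z^2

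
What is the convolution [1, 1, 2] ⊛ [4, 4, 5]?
y[0] = 1×4 = 4; y[1] = 1×4 + 1×4 = 8; y[2] = 1×5 + 1×4 + 2×4 = 17; y[3] = 1×5 + 2×4 = 13; y[4] = 2×5 = 10

[4, 8, 17, 13, 10]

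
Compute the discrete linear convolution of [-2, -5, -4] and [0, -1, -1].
y[0] = -2×0 = 0; y[1] = -2×-1 + -5×0 = 2; y[2] = -2×-1 + -5×-1 + -4×0 = 7; y[3] = -5×-1 + -4×-1 = 9; y[4] = -4×-1 = 4

[0, 2, 7, 9, 4]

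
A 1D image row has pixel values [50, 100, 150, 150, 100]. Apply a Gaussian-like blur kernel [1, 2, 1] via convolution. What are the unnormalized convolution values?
Convolve image row [50, 100, 150, 150, 100] with kernel [1, 2, 1]: y[0] = 50×1 = 50; y[1] = 50×2 + 100×1 = 200; y[2] = 50×1 + 100×2 + 150×1 = 400; y[3] = 100×1 + 150×2 + 150×1 = 550; y[4] = 150×1 + 150×2 + 100×1 = 550; y[5] = 150×1 + 100×2 = 350; y[6] = 100×1 = 100 → [50, 200, 400, 550, 550, 350, 100]. Normalization factor = sum(kernel) = 4.

[50, 200, 400, 550, 550, 350, 100]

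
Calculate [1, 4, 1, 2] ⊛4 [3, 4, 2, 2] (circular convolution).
Use y[k] = Σ_j x[j]·h[(k-j) mod 4]. y[0] = 1×3 + 4×2 + 1×2 + 2×4 = 21; y[1] = 1×4 + 4×3 + 1×2 + 2×2 = 22; y[2] = 1×2 + 4×4 + 1×3 + 2×2 = 25; y[3] = 1×2 + 4×2 + 1×4 + 2×3 = 20. Result: [21, 22, 25, 20]

[21, 22, 25, 20]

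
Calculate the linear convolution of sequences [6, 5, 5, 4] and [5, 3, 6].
y[0] = 6×5 = 30; y[1] = 6×3 + 5×5 = 43; y[2] = 6×6 + 5×3 + 5×5 = 76; y[3] = 5×6 + 5×3 + 4×5 = 65; y[4] = 5×6 + 4×3 = 42; y[5] = 4×6 = 24

[30, 43, 76, 65, 42, 24]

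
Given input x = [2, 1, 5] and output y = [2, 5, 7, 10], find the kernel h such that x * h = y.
Output length 4 = len(x) + len(h) - 1 ⇒ len(h) = 2. Solve h forward using h[k] = (y[k] - Σ_{i≥1} x[i]·h[k-i]) / x[0]: h[0] = y[0] / x[0] = 2 / 2 = 1; h[1] = (y[1] - 1×1) / x[0] = (5 - 1×1) / 2 = 2. So h = [1, 2]. Forward-check [2, 1, 5] * [1, 2]: y[0] = 2×1 = 2; y[1] = 2×2 + 1×1 = 5; y[2] = 1×2 + 5×1 = 7; y[3] = 5×2 = 10 → [2, 5, 7, 10] ✓

[1, 2]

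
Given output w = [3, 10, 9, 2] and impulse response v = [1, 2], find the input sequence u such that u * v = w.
Deconvolve w=[3, 10, 9, 2] by v=[1, 2]. Since v[0]=1, solve forward: u[0] = w[0] / 1 = 3; u[1] = (w[1] - 3×2) / 1 = 4; u[2] = (w[2] - 4×2) / 1 = 1. So u = [3, 4, 1]. Check by forward convolution: w[0] = 3×1 = 3; w[1] = 3×2 + 4×1 = 10; w[2] = 4×2 + 1×1 = 9; w[3] = 1×2 = 2

[3, 4, 1]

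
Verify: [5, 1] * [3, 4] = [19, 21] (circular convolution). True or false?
Recompute circular convolution of [5, 1] and [3, 4]: y[0] = 5×3 + 1×4 = 19; y[1] = 5×4 + 1×3 = 23 → [19, 23]. Compare to given [19, 21]: they differ at index 1: given 21, correct 23, so answer: No

No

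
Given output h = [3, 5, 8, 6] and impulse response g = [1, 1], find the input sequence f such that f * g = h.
Deconvolve h=[3, 5, 8, 6] by g=[1, 1]. Since g[0]=1, solve forward: f[0] = h[0] / 1 = 3; f[1] = (h[1] - 3×1) / 1 = 2; f[2] = (h[2] - 2×1) / 1 = 6. So f = [3, 2, 6]. Check by forward convolution: h[0] = 3×1 = 3; h[1] = 3×1 + 2×1 = 5; h[2] = 2×1 + 6×1 = 8; h[3] = 6×1 = 6

[3, 2, 6]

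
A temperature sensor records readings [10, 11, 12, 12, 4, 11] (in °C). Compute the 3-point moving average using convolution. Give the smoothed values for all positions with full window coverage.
3-point moving average kernel = [1, 1, 1]. Apply in 'valid' mode (full window coverage): avg[0] = (10 + 11 + 12) / 3 = 11.0; avg[1] = (11 + 12 + 12) / 3 = 11.67; avg[2] = (12 + 12 + 4) / 3 = 9.33; avg[3] = (12 + 4 + 11) / 3 = 9.0. Smoothed values: [11.0, 11.67, 9.33, 9.0]

[11.0, 11.67, 9.33, 9.0]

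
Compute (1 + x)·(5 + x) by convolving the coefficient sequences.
Ascending coefficients: a = [1, 1], b = [5, 1]. c[0] = 1×5 = 5; c[1] = 1×1 + 1×5 = 6; c[2] = 1×1 = 1. Result coefficients: [5, 6, 1] → 5 + 6x + x^2

5 + 6x + x^2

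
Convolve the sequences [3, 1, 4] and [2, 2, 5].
y[0] = 3×2 = 6; y[1] = 3×2 + 1×2 = 8; y[2] = 3×5 + 1×2 + 4×2 = 25; y[3] = 1×5 + 4×2 = 13; y[4] = 4×5 = 20

[6, 8, 25, 13, 20]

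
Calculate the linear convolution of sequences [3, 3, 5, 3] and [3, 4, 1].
y[0] = 3×3 = 9; y[1] = 3×4 + 3×3 = 21; y[2] = 3×1 + 3×4 + 5×3 = 30; y[3] = 3×1 + 5×4 + 3×3 = 32; y[4] = 5×1 + 3×4 = 17; y[5] = 3×1 = 3

[9, 21, 30, 32, 17, 3]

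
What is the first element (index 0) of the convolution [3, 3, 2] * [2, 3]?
Use y[k] = Σ_i a[i]·b[k-i] at k=0. y[0] = 3×2 = 6

6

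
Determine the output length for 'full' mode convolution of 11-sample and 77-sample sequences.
Linear/full convolution length: m + n - 1 = 11 + 77 - 1 = 87

87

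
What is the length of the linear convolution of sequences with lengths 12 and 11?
Linear/full convolution length: m + n - 1 = 12 + 11 - 1 = 22

22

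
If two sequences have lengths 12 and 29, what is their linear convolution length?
Linear/full convolution length: m + n - 1 = 12 + 29 - 1 = 40

40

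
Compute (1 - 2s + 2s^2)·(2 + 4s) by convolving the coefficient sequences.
Ascending coefficients: a = [1, -2, 2], b = [2, 4]. c[0] = 1×2 = 2; c[1] = 1×4 + -2×2 = 0; c[2] = -2×4 + 2×2 = -4; c[3] = 2×4 = 8. Result coefficients: [2, 0, -4, 8] → 2 - 4s^2 + 8s^3

2 - 4s^2 + 8s^3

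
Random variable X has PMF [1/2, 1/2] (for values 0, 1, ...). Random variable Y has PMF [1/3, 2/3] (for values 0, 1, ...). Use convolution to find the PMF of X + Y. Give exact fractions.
P(X+Y=k) = Σ_i P(X=i)·P(Y=k-i) — a convolution of [1/2, 1/2] and [1/3, 2/3]. P(X+Y=0) = (1/2)×(1/3) = 1/6; P(X+Y=1) = (1/2)×(2/3) + (1/2)×(1/3) = 1/3 + 1/6 = 1/2; P(X+Y=2) = (1/2)×(2/3) = 1/3. PMF: [1/6, 1/2, 1/3] (sums to 1 ✓)

[1/6, 1/2, 1/3]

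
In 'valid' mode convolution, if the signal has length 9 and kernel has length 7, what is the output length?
'Valid' mode counts only positions where the kernel fully overlaps the signal: m - n + 1 = 9 - 7 + 1 = 3

3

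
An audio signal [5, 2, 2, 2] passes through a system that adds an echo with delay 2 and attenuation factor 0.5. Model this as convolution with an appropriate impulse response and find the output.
Direct-path + delayed-attenuated-path model → impulse response h = [1, 0, 0.5] (1 at lag 0, 0.5 at lag 2). Output y[n] = x[n] + 0.5·x[n - 2] (with x[n] = 0 outside 0..3): y[0] = 5 + 0.5×0 = 5; y[1] = 2 + 0.5×0 = 2; y[2] = 2 + 0.5×5 = 4.5; y[3] = 2 + 0.5×2 = 3.0; y[4] = 0 + 0.5×2 = 1.0; y[5] = 0 + 0.5×2 = 1.0. So y = [5, 2, 4.5, 3.0, 1.0, 1.0]

[5, 2, 4.5, 3.0, 1.0, 1.0]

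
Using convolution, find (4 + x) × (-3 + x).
Ascending coefficients: a = [4, 1], b = [-3, 1]. c[0] = 4×-3 = -12; c[1] = 4×1 + 1×-3 = 1; c[2] = 1×1 = 1. Result coefficients: [-12, 1, 1] → -12 + x + x^2

-12 + x + x^2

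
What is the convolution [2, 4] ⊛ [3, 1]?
y[0] = 2×3 = 6; y[1] = 2×1 + 4×3 = 14; y[2] = 4×1 = 4

[6, 14, 4]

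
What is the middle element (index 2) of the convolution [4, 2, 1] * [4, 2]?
Use y[k] = Σ_i a[i]·b[k-i] at k=2. y[2] = 2×2 + 1×4 = 8

8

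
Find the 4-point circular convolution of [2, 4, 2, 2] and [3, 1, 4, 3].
Use y[k] = Σ_j s[j]·t[(k-j) mod 4]. y[0] = 2×3 + 4×3 + 2×4 + 2×1 = 28; y[1] = 2×1 + 4×3 + 2×3 + 2×4 = 28; y[2] = 2×4 + 4×1 + 2×3 + 2×3 = 24; y[3] = 2×3 + 4×4 + 2×1 + 2×3 = 30. Result: [28, 28, 24, 30]

[28, 28, 24, 30]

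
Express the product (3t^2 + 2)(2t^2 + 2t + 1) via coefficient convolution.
Ascending coefficients: a = [2, 0, 3], b = [1, 2, 2]. c[0] = 2×1 = 2; c[1] = 2×2 + 0×1 = 4; c[2] = 2×2 + 0×2 + 3×1 = 7; c[3] = 0×2 + 3×2 = 6; c[4] = 3×2 = 6. Result coefficients: [2, 4, 7, 6, 6] → 6t^4 + 6t^3 + 7t^2 + 4t + 2

6t^4 + 6t^3 + 7t^2 + 4t + 2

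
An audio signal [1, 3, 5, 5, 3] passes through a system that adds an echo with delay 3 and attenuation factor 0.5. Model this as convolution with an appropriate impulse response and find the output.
Direct-path + delayed-attenuated-path model → impulse response h = [1, 0, 0, 0.5] (1 at lag 0, 0.5 at lag 3). Output y[n] = x[n] + 0.5·x[n - 3] (with x[n] = 0 outside 0..4): y[0] = 1 + 0.5×0 = 1; y[1] = 3 + 0.5×0 = 3; y[2] = 5 + 0.5×0 = 5; y[3] = 5 + 0.5×1 = 5.5; y[4] = 3 + 0.5×3 = 4.5; y[5] = 0 + 0.5×5 = 2.5; y[6] = 0 + 0.5×5 = 2.5; y[7] = 0 + 0.5×3 = 1.5. So y = [1, 3, 5, 5.5, 4.5, 2.5, 2.5, 1.5]

[1, 3, 5, 5.5, 4.5, 2.5, 2.5, 1.5]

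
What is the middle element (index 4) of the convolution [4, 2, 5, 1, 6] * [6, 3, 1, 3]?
Use y[k] = Σ_i a[i]·b[k-i] at k=4. y[4] = 2×3 + 5×1 + 1×3 + 6×6 = 50

50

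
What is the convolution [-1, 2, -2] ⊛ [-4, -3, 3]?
y[0] = -1×-4 = 4; y[1] = -1×-3 + 2×-4 = -5; y[2] = -1×3 + 2×-3 + -2×-4 = -1; y[3] = 2×3 + -2×-3 = 12; y[4] = -2×3 = -6

[4, -5, -1, 12, -6]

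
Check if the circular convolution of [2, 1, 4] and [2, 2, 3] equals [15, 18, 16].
Recompute circular convolution of [2, 1, 4] and [2, 2, 3]: y[0] = 2×2 + 1×3 + 4×2 = 15; y[1] = 2×2 + 1×2 + 4×3 = 18; y[2] = 2×3 + 1×2 + 4×2 = 16 → [15, 18, 16]. Given [15, 18, 16] matches, so answer: Yes

Yes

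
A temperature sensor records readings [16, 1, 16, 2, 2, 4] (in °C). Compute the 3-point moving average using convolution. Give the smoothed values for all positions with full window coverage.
3-point moving average kernel = [1, 1, 1]. Apply in 'valid' mode (full window coverage): avg[0] = (16 + 1 + 16) / 3 = 11.0; avg[1] = (1 + 16 + 2) / 3 = 6.33; avg[2] = (16 + 2 + 2) / 3 = 6.67; avg[3] = (2 + 2 + 4) / 3 = 2.67. Smoothed values: [11.0, 6.33, 6.67, 2.67]

[11.0, 6.33, 6.67, 2.67]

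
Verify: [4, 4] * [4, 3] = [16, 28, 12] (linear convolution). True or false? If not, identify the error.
Recompute linear convolution of [4, 4] and [4, 3]: y[0] = 4×4 = 16; y[1] = 4×3 + 4×4 = 28; y[2] = 4×3 = 12 → [16, 28, 12]. Given [16, 28, 12] matches, so answer: Yes

Yes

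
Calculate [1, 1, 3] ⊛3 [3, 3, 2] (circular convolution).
Use y[k] = Σ_j x[j]·h[(k-j) mod 3]. y[0] = 1×3 + 1×2 + 3×3 = 14; y[1] = 1×3 + 1×3 + 3×2 = 12; y[2] = 1×2 + 1×3 + 3×3 = 14. Result: [14, 12, 14]

[14, 12, 14]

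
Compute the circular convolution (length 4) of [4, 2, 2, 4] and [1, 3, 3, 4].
Use y[k] = Σ_j s[j]·t[(k-j) mod 4]. y[0] = 4×1 + 2×4 + 2×3 + 4×3 = 30; y[1] = 4×3 + 2×1 + 2×4 + 4×3 = 34; y[2] = 4×3 + 2×3 + 2×1 + 4×4 = 36; y[3] = 4×4 + 2×3 + 2×3 + 4×1 = 32. Result: [30, 34, 36, 32]

[30, 34, 36, 32]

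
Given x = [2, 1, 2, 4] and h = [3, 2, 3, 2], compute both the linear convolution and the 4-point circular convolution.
Linear: y_lin[0] = 2×3 = 6; y_lin[1] = 2×2 + 1×3 = 7; y_lin[2] = 2×3 + 1×2 + 2×3 = 14; y_lin[3] = 2×2 + 1×3 + 2×2 + 4×3 = 23; y_lin[4] = 1×2 + 2×3 + 4×2 = 16; y_lin[5] = 2×2 + 4×3 = 16; y_lin[6] = 4×2 = 8 → [6, 7, 14, 23, 16, 16, 8]. Circular (length 4): y[0] = 2×3 + 1×2 + 2×3 + 4×2 = 22; y[1] = 2×2 + 1×3 + 2×2 + 4×3 = 23; y[2] = 2×3 + 1×2 + 2×3 + 4×2 = 22; y[3] = 2×2 + 1×3 + 2×2 + 4×3 = 23 → [22, 23, 22, 23]

Linear: [6, 7, 14, 23, 16, 16, 8], Circular: [22, 23, 22, 23]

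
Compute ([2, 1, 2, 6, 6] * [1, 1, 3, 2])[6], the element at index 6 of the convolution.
Use y[k] = Σ_i a[i]·b[k-i] at k=6. y[6] = 6×2 + 6×3 = 30

30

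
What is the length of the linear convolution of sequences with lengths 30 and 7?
Linear/full convolution length: m + n - 1 = 30 + 7 - 1 = 36

36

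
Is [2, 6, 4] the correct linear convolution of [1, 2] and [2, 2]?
Recompute linear convolution of [1, 2] and [2, 2]: y[0] = 1×2 = 2; y[1] = 1×2 + 2×2 = 6; y[2] = 2×2 = 4 → [2, 6, 4]. Given [2, 6, 4] matches, so answer: Yes

Yes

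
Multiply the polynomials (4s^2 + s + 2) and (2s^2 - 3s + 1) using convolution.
Ascending coefficients: a = [2, 1, 4], b = [1, -3, 2]. c[0] = 2×1 = 2; c[1] = 2×-3 + 1×1 = -5; c[2] = 2×2 + 1×-3 + 4×1 = 5; c[3] = 1×2 + 4×-3 = -10; c[4] = 4×2 = 8. Result coefficients: [2, -5, 5, -10, 8] → 8s^4 - 10s^3 + 5s^2 - 5s + 2

8s^4 - 10s^3 + 5s^2 - 5s + 2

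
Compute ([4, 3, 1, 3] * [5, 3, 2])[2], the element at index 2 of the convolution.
Use y[k] = Σ_i a[i]·b[k-i] at k=2. y[2] = 4×2 + 3×3 + 1×5 = 22

22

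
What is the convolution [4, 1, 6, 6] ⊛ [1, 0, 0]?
y[0] = 4×1 = 4; y[1] = 4×0 + 1×1 = 1; y[2] = 4×0 + 1×0 + 6×1 = 6; y[3] = 1×0 + 6×0 + 6×1 = 6; y[4] = 6×0 + 6×0 = 0; y[5] = 6×0 = 0

[4, 1, 6, 6, 0, 0]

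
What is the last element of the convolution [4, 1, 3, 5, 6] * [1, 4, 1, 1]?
Use y[k] = Σ_i a[i]·b[k-i] at k=7. y[7] = 6×1 = 6

6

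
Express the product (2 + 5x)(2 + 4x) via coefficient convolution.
Ascending coefficients: a = [2, 5], b = [2, 4]. c[0] = 2×2 = 4; c[1] = 2×4 + 5×2 = 18; c[2] = 5×4 = 20. Result coefficients: [4, 18, 20] → 4 + 18x + 20x^2

4 + 18x + 20x^2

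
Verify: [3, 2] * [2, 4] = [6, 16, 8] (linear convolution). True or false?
Recompute linear convolution of [3, 2] and [2, 4]: y[0] = 3×2 = 6; y[1] = 3×4 + 2×2 = 16; y[2] = 2×4 = 8 → [6, 16, 8]. Given [6, 16, 8] matches, so answer: Yes

Yes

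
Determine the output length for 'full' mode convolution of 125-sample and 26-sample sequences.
Linear/full convolution length: m + n - 1 = 125 + 26 - 1 = 150

150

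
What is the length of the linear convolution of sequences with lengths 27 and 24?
Linear/full convolution length: m + n - 1 = 27 + 24 - 1 = 50

50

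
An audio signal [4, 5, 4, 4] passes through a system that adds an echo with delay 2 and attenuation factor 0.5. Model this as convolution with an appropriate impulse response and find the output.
Direct-path + delayed-attenuated-path model → impulse response h = [1, 0, 0.5] (1 at lag 0, 0.5 at lag 2). Output y[n] = x[n] + 0.5·x[n - 2] (with x[n] = 0 outside 0..3): y[0] = 4 + 0.5×0 = 4; y[1] = 5 + 0.5×0 = 5; y[2] = 4 + 0.5×4 = 6.0; y[3] = 4 + 0.5×5 = 6.5; y[4] = 0 + 0.5×4 = 2.0; y[5] = 0 + 0.5×4 = 2.0. So y = [4, 5, 6.0, 6.5, 2.0, 2.0]

[4, 5, 6.0, 6.5, 2.0, 2.0]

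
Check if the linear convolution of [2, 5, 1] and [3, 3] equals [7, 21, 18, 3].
Recompute linear convolution of [2, 5, 1] and [3, 3]: y[0] = 2×3 = 6; y[1] = 2×3 + 5×3 = 21; y[2] = 5×3 + 1×3 = 18; y[3] = 1×3 = 3 → [6, 21, 18, 3]. Compare to given [7, 21, 18, 3]: they differ at index 0: given 7, correct 6, so answer: No

No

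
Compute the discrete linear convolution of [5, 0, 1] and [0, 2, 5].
y[0] = 5×0 = 0; y[1] = 5×2 + 0×0 = 10; y[2] = 5×5 + 0×2 + 1×0 = 25; y[3] = 0×5 + 1×2 = 2; y[4] = 1×5 = 5

[0, 10, 25, 2, 5]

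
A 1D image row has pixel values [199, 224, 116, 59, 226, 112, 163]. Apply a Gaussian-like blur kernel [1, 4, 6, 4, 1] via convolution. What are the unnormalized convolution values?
Convolve image row [199, 224, 116, 59, 226, 112, 163] with kernel [1, 4, 6, 4, 1]: y[0] = 199×1 = 199; y[1] = 199×4 + 224×1 = 1020; y[2] = 199×6 + 224×4 + 116×1 = 2206; y[3] = 199×4 + 224×6 + 116×4 + 59×1 = 2663; y[4] = 199×1 + 224×4 + 116×6 + 59×4 + 226×1 = 2253; y[5] = 224×1 + 116×4 + 59×6 + 226×4 + 112×1 = 2058; y[6] = 116×1 + 59×4 + 226×6 + 112×4 + 163×1 = 2319; y[7] = 59×1 + 226×4 + 112×6 + 163×4 = 2287; y[8] = 226×1 + 112×4 + 163×6 = 1652; y[9] = 112×1 + 163×4 = 764; y[10] = 163×1 = 163 → [199, 1020, 2206, 2663, 2253, 2058, 2319, 2287, 1652, 764, 163]. Normalization factor = sum(kernel) = 16.

[199, 1020, 2206, 2663, 2253, 2058, 2319, 2287, 1652, 764, 163]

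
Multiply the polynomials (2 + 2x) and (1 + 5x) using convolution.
Ascending coefficients: a = [2, 2], b = [1, 5]. c[0] = 2×1 = 2; c[1] = 2×5 + 2×1 = 12; c[2] = 2×5 = 10. Result coefficients: [2, 12, 10] → 2 + 12x + 10x^2

2 + 12x + 10x^2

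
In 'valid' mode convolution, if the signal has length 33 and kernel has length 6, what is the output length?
'Valid' mode counts only positions where the kernel fully overlaps the signal: m - n + 1 = 33 - 6 + 1 = 28

28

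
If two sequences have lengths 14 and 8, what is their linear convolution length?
Linear/full convolution length: m + n - 1 = 14 + 8 - 1 = 21

21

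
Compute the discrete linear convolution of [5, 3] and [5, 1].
y[0] = 5×5 = 25; y[1] = 5×1 + 3×5 = 20; y[2] = 3×1 = 3

[25, 20, 3]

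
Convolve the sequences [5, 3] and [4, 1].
y[0] = 5×4 = 20; y[1] = 5×1 + 3×4 = 17; y[2] = 3×1 = 3

[20, 17, 3]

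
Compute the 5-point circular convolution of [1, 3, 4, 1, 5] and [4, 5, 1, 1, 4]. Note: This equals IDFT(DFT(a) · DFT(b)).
Either evaluate y[k] = Σ_j a[j]·b[(k-j) mod 5] directly, or use IDFT(DFT(a) · DFT(b)). y[0] = 1×4 + 3×4 + 4×1 + 1×1 + 5×5 = 46; y[1] = 1×5 + 3×4 + 4×4 + 1×1 + 5×1 = 39; y[2] = 1×1 + 3×5 + 4×4 + 1×4 + 5×1 = 41; y[3] = 1×1 + 3×1 + 4×5 + 1×4 + 5×4 = 48; y[4] = 1×4 + 3×1 + 4×1 + 1×5 + 5×4 = 36. Result: [46, 39, 41, 48, 36]

[46, 39, 41, 48, 36]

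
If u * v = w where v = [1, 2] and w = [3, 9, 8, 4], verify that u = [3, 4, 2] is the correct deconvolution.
Forward-compute [3, 4, 2] * [1, 2]: w[0] = 3×1 = 3; w[1] = 3×2 + 4×1 = 10; w[2] = 4×2 + 2×1 = 10; w[3] = 2×2 = 4 → [3, 10, 10, 4]. Does not match given w = [3, 9, 8, 4].

Not verified. [3, 4, 2] * [1, 2] = [3, 10, 10, 4], which differs from [3, 9, 8, 4] at index 1.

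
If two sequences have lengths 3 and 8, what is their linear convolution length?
Linear/full convolution length: m + n - 1 = 3 + 8 - 1 = 10

10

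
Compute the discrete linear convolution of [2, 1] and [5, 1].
y[0] = 2×5 = 10; y[1] = 2×1 + 1×5 = 7; y[2] = 1×1 = 1

[10, 7, 1]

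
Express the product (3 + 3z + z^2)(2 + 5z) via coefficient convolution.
Ascending coefficients: a = [3, 3, 1], b = [2, 5]. c[0] = 3×2 = 6; c[1] = 3×5 + 3×2 = 21; c[2] = 3×5 + 1×2 = 17; c[3] = 1×5 = 5. Result coefficients: [6, 21, 17, 5] → 6 + 21z + 17z^2 + 5z^3

6 + 21z + 17z^2 + 5z^3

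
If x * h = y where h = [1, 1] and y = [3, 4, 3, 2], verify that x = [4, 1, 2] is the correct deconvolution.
Forward-compute [4, 1, 2] * [1, 1]: y[0] = 4×1 = 4; y[1] = 4×1 + 1×1 = 5; y[2] = 1×1 + 2×1 = 3; y[3] = 2×1 = 2 → [4, 5, 3, 2]. Does not match given y = [3, 4, 3, 2].

Not verified. [4, 1, 2] * [1, 1] = [4, 5, 3, 2], which differs from [3, 4, 3, 2] at index 0.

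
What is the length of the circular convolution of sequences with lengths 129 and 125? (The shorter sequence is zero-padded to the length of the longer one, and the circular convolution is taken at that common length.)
Circular convolution (zero-padding the shorter input) has length max(m, n) = max(129, 125) = 129

129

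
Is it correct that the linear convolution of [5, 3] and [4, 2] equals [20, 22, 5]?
Recompute linear convolution of [5, 3] and [4, 2]: y[0] = 5×4 = 20; y[1] = 5×2 + 3×4 = 22; y[2] = 3×2 = 6 → [20, 22, 6]. Compare to given [20, 22, 5]: they differ at index 2: given 5, correct 6, so answer: No

No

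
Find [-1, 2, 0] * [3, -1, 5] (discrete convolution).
y[0] = -1×3 = -3; y[1] = -1×-1 + 2×3 = 7; y[2] = -1×5 + 2×-1 + 0×3 = -7; y[3] = 2×5 + 0×-1 = 10; y[4] = 0×5 = 0

[-3, 7, -7, 10, 0]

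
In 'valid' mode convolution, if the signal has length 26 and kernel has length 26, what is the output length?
'Valid' mode counts only positions where the kernel fully overlaps the signal: m - n + 1 = 26 - 26 + 1 = 1

1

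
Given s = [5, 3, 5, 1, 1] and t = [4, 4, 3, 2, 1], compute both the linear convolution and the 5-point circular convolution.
Linear: y_lin[0] = 5×4 = 20; y_lin[1] = 5×4 + 3×4 = 32; y_lin[2] = 5×3 + 3×4 + 5×4 = 47; y_lin[3] = 5×2 + 3×3 + 5×4 + 1×4 = 43; y_lin[4] = 5×1 + 3×2 + 5×3 + 1×4 + 1×4 = 34; y_lin[5] = 3×1 + 5×2 + 1×3 + 1×4 = 20; y_lin[6] = 5×1 + 1×2 + 1×3 = 10; y_lin[7] = 1×1 + 1×2 = 3; y_lin[8] = 1×1 = 1 → [20, 32, 47, 43, 34, 20, 10, 3, 1]. Circular (length 5): y[0] = 5×4 + 3×1 + 5×2 + 1×3 + 1×4 = 40; y[1] = 5×4 + 3×4 + 5×1 + 1×2 + 1×3 = 42; y[2] = 5×3 + 3×4 + 5×4 + 1×1 + 1×2 = 50; y[3] = 5×2 + 3×3 + 5×4 + 1×4 + 1×1 = 44; y[4] = 5×1 + 3×2 + 5×3 + 1×4 + 1×4 = 34 → [40, 42, 50, 44, 34]

Linear: [20, 32, 47, 43, 34, 20, 10, 3, 1], Circular: [40, 42, 50, 44, 34]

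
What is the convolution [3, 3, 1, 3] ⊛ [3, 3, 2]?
y[0] = 3×3 = 9; y[1] = 3×3 + 3×3 = 18; y[2] = 3×2 + 3×3 + 1×3 = 18; y[3] = 3×2 + 1×3 + 3×3 = 18; y[4] = 1×2 + 3×3 = 11; y[5] = 3×2 = 6

[9, 18, 18, 18, 11, 6]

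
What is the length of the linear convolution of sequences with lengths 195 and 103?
Linear/full convolution length: m + n - 1 = 195 + 103 - 1 = 297

297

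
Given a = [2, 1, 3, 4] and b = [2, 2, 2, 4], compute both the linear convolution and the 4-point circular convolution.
Linear: y_lin[0] = 2×2 = 4; y_lin[1] = 2×2 + 1×2 = 6; y_lin[2] = 2×2 + 1×2 + 3×2 = 12; y_lin[3] = 2×4 + 1×2 + 3×2 + 4×2 = 24; y_lin[4] = 1×4 + 3×2 + 4×2 = 18; y_lin[5] = 3×4 + 4×2 = 20; y_lin[6] = 4×4 = 16 → [4, 6, 12, 24, 18, 20, 16]. Circular (length 4): y[0] = 2×2 + 1×4 + 3×2 + 4×2 = 22; y[1] = 2×2 + 1×2 + 3×4 + 4×2 = 26; y[2] = 2×2 + 1×2 + 3×2 + 4×4 = 28; y[3] = 2×4 + 1×2 + 3×2 + 4×2 = 24 → [22, 26, 28, 24]

Linear: [4, 6, 12, 24, 18, 20, 16], Circular: [22, 26, 28, 24]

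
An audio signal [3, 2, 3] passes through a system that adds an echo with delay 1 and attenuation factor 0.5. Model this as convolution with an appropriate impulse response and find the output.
Direct-path + delayed-attenuated-path model → impulse response h = [1, 0.5] (1 at lag 0, 0.5 at lag 1). Output y[n] = x[n] + 0.5·x[n - 1] (with x[n] = 0 outside 0..2): y[0] = 3 + 0.5×0 = 3; y[1] = 2 + 0.5×3 = 3.5; y[2] = 3 + 0.5×2 = 4.0; y[3] = 0 + 0.5×3 = 1.5. So y = [3, 3.5, 4.0, 1.5]

[3, 3.5, 4.0, 1.5]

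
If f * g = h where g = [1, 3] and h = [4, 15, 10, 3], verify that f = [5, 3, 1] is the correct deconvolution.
Forward-compute [5, 3, 1] * [1, 3]: h[0] = 5×1 = 5; h[1] = 5×3 + 3×1 = 18; h[2] = 3×3 + 1×1 = 10; h[3] = 1×3 = 3 → [5, 18, 10, 3]. Does not match given h = [4, 15, 10, 3].

Not verified. [5, 3, 1] * [1, 3] = [5, 18, 10, 3], which differs from [4, 15, 10, 3] at index 0.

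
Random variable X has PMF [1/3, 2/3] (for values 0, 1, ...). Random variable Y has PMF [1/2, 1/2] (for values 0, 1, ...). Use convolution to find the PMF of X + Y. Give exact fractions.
P(X+Y=k) = Σ_i P(X=i)·P(Y=k-i) — a convolution of [1/3, 2/3] and [1/2, 1/2]. P(X+Y=0) = (1/3)×(1/2) = 1/6; P(X+Y=1) = (1/3)×(1/2) + (2/3)×(1/2) = 1/6 + 1/3 = 1/2; P(X+Y=2) = (2/3)×(1/2) = 1/3. PMF: [1/6, 1/2, 1/3] (sums to 1 ✓)

[1/6, 1/2, 1/3]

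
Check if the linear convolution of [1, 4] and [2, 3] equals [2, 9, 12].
Recompute linear convolution of [1, 4] and [2, 3]: y[0] = 1×2 = 2; y[1] = 1×3 + 4×2 = 11; y[2] = 4×3 = 12 → [2, 11, 12]. Compare to given [2, 9, 12]: they differ at index 1: given 9, correct 11, so answer: No

No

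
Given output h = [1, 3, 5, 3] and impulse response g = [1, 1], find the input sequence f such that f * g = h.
Deconvolve h=[1, 3, 5, 3] by g=[1, 1]. Since g[0]=1, solve forward: f[0] = h[0] / 1 = 1; f[1] = (h[1] - 1×1) / 1 = 2; f[2] = (h[2] - 2×1) / 1 = 3. So f = [1, 2, 3]. Check by forward convolution: h[0] = 1×1 = 1; h[1] = 1×1 + 2×1 = 3; h[2] = 2×1 + 3×1 = 5; h[3] = 3×1 = 3

[1, 2, 3]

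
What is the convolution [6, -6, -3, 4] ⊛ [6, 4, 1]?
y[0] = 6×6 = 36; y[1] = 6×4 + -6×6 = -12; y[2] = 6×1 + -6×4 + -3×6 = -36; y[3] = -6×1 + -3×4 + 4×6 = 6; y[4] = -3×1 + 4×4 = 13; y[5] = 4×1 = 4

[36, -12, -36, 6, 13, 4]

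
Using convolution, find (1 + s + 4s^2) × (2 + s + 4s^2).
Ascending coefficients: a = [1, 1, 4], b = [2, 1, 4]. c[0] = 1×2 = 2; c[1] = 1×1 + 1×2 = 3; c[2] = 1×4 + 1×1 + 4×2 = 13; c[3] = 1×4 + 4×1 = 8; c[4] = 4×4 = 16. Result coefficients: [2, 3, 13, 8, 16] → 2 + 3s + 13s^2 + 8s^3 + 16s^4

2 + 3s + 13s^2 + 8s^3 + 16s^4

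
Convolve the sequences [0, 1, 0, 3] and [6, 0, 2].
y[0] = 0×6 = 0; y[1] = 0×0 + 1×6 = 6; y[2] = 0×2 + 1×0 + 0×6 = 0; y[3] = 1×2 + 0×0 + 3×6 = 20; y[4] = 0×2 + 3×0 = 0; y[5] = 3×2 = 6

[0, 6, 0, 20, 0, 6]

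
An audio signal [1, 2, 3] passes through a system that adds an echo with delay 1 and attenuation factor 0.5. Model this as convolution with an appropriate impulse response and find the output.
Direct-path + delayed-attenuated-path model → impulse response h = [1, 0.5] (1 at lag 0, 0.5 at lag 1). Output y[n] = x[n] + 0.5·x[n - 1] (with x[n] = 0 outside 0..2): y[0] = 1 + 0.5×0 = 1; y[1] = 2 + 0.5×1 = 2.5; y[2] = 3 + 0.5×2 = 4.0; y[3] = 0 + 0.5×3 = 1.5. So y = [1, 2.5, 4.0, 1.5]

[1, 2.5, 4.0, 1.5]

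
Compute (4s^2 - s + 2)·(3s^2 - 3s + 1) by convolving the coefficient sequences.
Ascending coefficients: a = [2, -1, 4], b = [1, -3, 3]. c[0] = 2×1 = 2; c[1] = 2×-3 + -1×1 = -7; c[2] = 2×3 + -1×-3 + 4×1 = 13; c[3] = -1×3 + 4×-3 = -15; c[4] = 4×3 = 12. Result coefficients: [2, -7, 13, -15, 12] → 12s^4 - 15s^3 + 13s^2 - 7s + 2

12s^4 - 15s^3 + 13s^2 - 7s + 2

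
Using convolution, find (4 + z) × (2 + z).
Ascending coefficients: a = [4, 1], b = [2, 1]. c[0] = 4×2 = 8; c[1] = 4×1 + 1×2 = 6; c[2] = 1×1 = 1. Result coefficients: [8, 6, 1] → 8 + 6z + z^2

8 + 6z + z^2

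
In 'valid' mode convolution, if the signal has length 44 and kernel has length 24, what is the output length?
'Valid' mode counts only positions where the kernel fully overlaps the signal: m - n + 1 = 44 - 24 + 1 = 21

21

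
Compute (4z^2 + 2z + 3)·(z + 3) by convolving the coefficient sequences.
Ascending coefficients: a = [3, 2, 4], b = [3, 1]. c[0] = 3×3 = 9; c[1] = 3×1 + 2×3 = 9; c[2] = 2×1 + 4×3 = 14; c[3] = 4×1 = 4. Result coefficients: [9, 9, 14, 4] → 4z^3 + 14z^2 + 9z + 9

4z^3 + 14z^2 + 9z + 9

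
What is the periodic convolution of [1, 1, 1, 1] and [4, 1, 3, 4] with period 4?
Use y[k] = Σ_j u[j]·v[(k-j) mod 4]. y[0] = 1×4 + 1×4 + 1×3 + 1×1 = 12; y[1] = 1×1 + 1×4 + 1×4 + 1×3 = 12; y[2] = 1×3 + 1×1 + 1×4 + 1×4 = 12; y[3] = 1×4 + 1×3 + 1×1 + 1×4 = 12. Result: [12, 12, 12, 12]

[12, 12, 12, 12]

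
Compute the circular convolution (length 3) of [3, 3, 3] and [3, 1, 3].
Use y[k] = Σ_j u[j]·v[(k-j) mod 3]. y[0] = 3×3 + 3×3 + 3×1 = 21; y[1] = 3×1 + 3×3 + 3×3 = 21; y[2] = 3×3 + 3×1 + 3×3 = 21. Result: [21, 21, 21]

[21, 21, 21]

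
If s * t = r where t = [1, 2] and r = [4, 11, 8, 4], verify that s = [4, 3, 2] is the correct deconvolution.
Forward-compute [4, 3, 2] * [1, 2]: r[0] = 4×1 = 4; r[1] = 4×2 + 3×1 = 11; r[2] = 3×2 + 2×1 = 8; r[3] = 2×2 = 4 → [4, 11, 8, 4]. Matches given r = [4, 11, 8, 4], so verified.

Verified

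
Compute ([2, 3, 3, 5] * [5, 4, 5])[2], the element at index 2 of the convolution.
Use y[k] = Σ_i a[i]·b[k-i] at k=2. y[2] = 2×5 + 3×4 + 3×5 = 37

37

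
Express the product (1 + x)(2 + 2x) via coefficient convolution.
Ascending coefficients: a = [1, 1], b = [2, 2]. c[0] = 1×2 = 2; c[1] = 1×2 + 1×2 = 4; c[2] = 1×2 = 2. Result coefficients: [2, 4, 2] → 2 + 4x + 2x^2

2 + 4x + 2x^2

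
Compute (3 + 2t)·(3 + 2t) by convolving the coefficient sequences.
Ascending coefficients: a = [3, 2], b = [3, 2]. c[0] = 3×3 = 9; c[1] = 3×2 + 2×3 = 12; c[2] = 2×2 = 4. Result coefficients: [9, 12, 4] → 9 + 12t + 4t^2

9 + 12t + 4t^2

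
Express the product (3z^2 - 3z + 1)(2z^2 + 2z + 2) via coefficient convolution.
Ascending coefficients: a = [1, -3, 3], b = [2, 2, 2]. c[0] = 1×2 = 2; c[1] = 1×2 + -3×2 = -4; c[2] = 1×2 + -3×2 + 3×2 = 2; c[3] = -3×2 + 3×2 = 0; c[4] = 3×2 = 6. Result coefficients: [2, -4, 2, 0, 6] → 6z^4 + 2z^2 - 4z + 2

6z^4 + 2z^2 - 4z + 2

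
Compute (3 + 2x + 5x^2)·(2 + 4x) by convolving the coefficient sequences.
Ascending coefficients: a = [3, 2, 5], b = [2, 4]. c[0] = 3×2 = 6; c[1] = 3×4 + 2×2 = 16; c[2] = 2×4 + 5×2 = 18; c[3] = 5×4 = 20. Result coefficients: [6, 16, 18, 20] → 6 + 16x + 18x^2 + 20x^3

6 + 16x + 18x^2 + 20x^3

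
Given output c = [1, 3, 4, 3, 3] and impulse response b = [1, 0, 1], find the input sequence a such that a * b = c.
Deconvolve c=[1, 3, 4, 3, 3] by b=[1, 0, 1]. Since b[0]=1, solve forward: a[0] = c[0] / 1 = 1; a[1] = (c[1] - 1×0) / 1 = 3; a[2] = (c[2] - 3×0 - 1×1) / 1 = 3. So a = [1, 3, 3]. Check by forward convolution: c[0] = 1×1 = 1; c[1] = 1×0 + 3×1 = 3; c[2] = 1×1 + 3×0 + 3×1 = 4; c[3] = 3×1 + 3×0 = 3; c[4] = 3×1 = 3

[1, 3, 3]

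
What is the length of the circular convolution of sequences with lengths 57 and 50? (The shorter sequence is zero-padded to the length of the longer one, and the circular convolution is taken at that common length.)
Circular convolution (zero-padding the shorter input) has length max(m, n) = max(57, 50) = 57

57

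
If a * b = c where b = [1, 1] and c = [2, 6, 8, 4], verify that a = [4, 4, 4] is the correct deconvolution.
Forward-compute [4, 4, 4] * [1, 1]: c[0] = 4×1 = 4; c[1] = 4×1 + 4×1 = 8; c[2] = 4×1 + 4×1 = 8; c[3] = 4×1 = 4 → [4, 8, 8, 4]. Does not match given c = [2, 6, 8, 4].

Not verified. [4, 4, 4] * [1, 1] = [4, 8, 8, 4], which differs from [2, 6, 8, 4] at index 0.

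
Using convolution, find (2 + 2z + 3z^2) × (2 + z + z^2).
Ascending coefficients: a = [2, 2, 3], b = [2, 1, 1]. c[0] = 2×2 = 4; c[1] = 2×1 + 2×2 = 6; c[2] = 2×1 + 2×1 + 3×2 = 10; c[3] = 2×1 + 3×1 = 5; c[4] = 3×1 = 3. Result coefficients: [4, 6, 10, 5, 3] → 4 + 6z + 10z^2 + 5z^3 + 3z^4

4 + 6z + 10z^2 + 5z^3 + 3z^4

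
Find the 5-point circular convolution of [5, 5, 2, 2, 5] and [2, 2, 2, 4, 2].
Use y[k] = Σ_j f[j]·g[(k-j) mod 5]. y[0] = 5×2 + 5×2 + 2×4 + 2×2 + 5×2 = 42; y[1] = 5×2 + 5×2 + 2×2 + 2×4 + 5×2 = 42; y[2] = 5×2 + 5×2 + 2×2 + 2×2 + 5×4 = 48; y[3] = 5×4 + 5×2 + 2×2 + 2×2 + 5×2 = 48; y[4] = 5×2 + 5×4 + 2×2 + 2×2 + 5×2 = 48. Result: [42, 42, 48, 48, 48]

[42, 42, 48, 48, 48]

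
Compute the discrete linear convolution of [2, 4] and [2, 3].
y[0] = 2×2 = 4; y[1] = 2×3 + 4×2 = 14; y[2] = 4×3 = 12

[4, 14, 12]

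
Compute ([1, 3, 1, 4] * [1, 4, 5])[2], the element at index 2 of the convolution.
Use y[k] = Σ_i a[i]·b[k-i] at k=2. y[2] = 1×5 + 3×4 + 1×1 = 18

18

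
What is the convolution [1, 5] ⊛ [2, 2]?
y[0] = 1×2 = 2; y[1] = 1×2 + 5×2 = 12; y[2] = 5×2 = 10

[2, 12, 10]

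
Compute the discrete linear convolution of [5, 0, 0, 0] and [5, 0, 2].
y[0] = 5×5 = 25; y[1] = 5×0 + 0×5 = 0; y[2] = 5×2 + 0×0 + 0×5 = 10; y[3] = 0×2 + 0×0 + 0×5 = 0; y[4] = 0×2 + 0×0 = 0; y[5] = 0×2 = 0

[25, 0, 10, 0, 0, 0]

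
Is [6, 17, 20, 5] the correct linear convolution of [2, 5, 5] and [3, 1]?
Recompute linear convolution of [2, 5, 5] and [3, 1]: y[0] = 2×3 = 6; y[1] = 2×1 + 5×3 = 17; y[2] = 5×1 + 5×3 = 20; y[3] = 5×1 = 5 → [6, 17, 20, 5]. Given [6, 17, 20, 5] matches, so answer: Yes

Yes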